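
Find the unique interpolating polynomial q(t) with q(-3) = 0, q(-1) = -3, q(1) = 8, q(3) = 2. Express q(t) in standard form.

q(t) = -(31/48)t^3 - (3/16)t^2 + (295/48)t + 43/16

Newton's divided differences:
q[-3,-1] = (-3 - 0) / (-1 - (-3)) = -3/2
q[-1,1] = (8 - (-3)) / (1 - (-1)) = 11/2
q[1,3] = (2 - 8) / (3 - 1) = -3
q[-3,-1,1] = (11/2 - (-3/2)) / (1 - (-3)) = 7/4
q[-1,1,3] = (-3 - 11/2) / (3 - (-1)) = -17/8
q[-3,-1,1,3] = (-17/8 - 7/4) / (3 - (-3)) = -31/48
q(t) = (-3/2)·(t + 3) + (7/4)·(t + 3)(t + 1) + (-31/48)·(t + 3)(t + 1)(t - 1)
Expanding: q(t) = -(31/48)t^3 - (3/16)t^2 + (295/48)t + 43/16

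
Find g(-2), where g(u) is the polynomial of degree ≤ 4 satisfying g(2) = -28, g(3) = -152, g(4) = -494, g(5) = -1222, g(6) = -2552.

Evaluate each Lagrange basis at u = -2:
L_0(-2) = (-5)·(-6)·(-7)·(-8)/[(-1)·(-2)·(-3)·(-4)] = 70
L_1(-2) = (-4)·(-6)·(-7)·(-8)/[(1)·(-1)·(-2)·(-3)] = -224
L_2(-2) = (-4)·(-5)·(-7)·(-8)/[(2)·(1)·(-1)·(-2)] = 280
L_3(-2) = (-4)·(-5)·(-6)·(-8)/[(3)·(2)·(1)·(-1)] = -160
L_4(-2) = (-4)·(-5)·(-6)·(-7)/[(4)·(3)·(2)·(1)] = 35
Sum: (-28)·(70) + (-152)·(-224) + (-494)·(280) + (-1222)·(-160) + (-2552)·(35) = -32

-32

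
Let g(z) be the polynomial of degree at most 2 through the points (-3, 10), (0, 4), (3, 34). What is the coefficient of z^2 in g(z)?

Build the Lagrange basis polynomials:
L_0(z) = z(z - 3) / [18] = (1/18)z^2 - (1/6)z
L_1(z) = (z + 3)(z - 3) / [-9] = -(1/9)z^2 + 1
L_2(z) = (z + 3)z / [18] = (1/18)z^2 + (1/6)z
g(z) = 10·L_0 + 4·L_1 + 34·L_2
Only the coefficient of z^2 is needed; take it from each L_i and combine:
10·(1/18) + 4·(-1/9) + 34·(1/18) = 2

2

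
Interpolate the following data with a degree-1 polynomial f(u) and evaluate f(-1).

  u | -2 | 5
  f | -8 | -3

Evaluate each Lagrange basis at u = -1:
L_0(-1) = (-6)/[(-7)] = 6/7
L_1(-1) = (1)/[(7)] = 1/7
Sum: (-8)·(6/7) + (-3)·(1/7) = -51/7

-51/7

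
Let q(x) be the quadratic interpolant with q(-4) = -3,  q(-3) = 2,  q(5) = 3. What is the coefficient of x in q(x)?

29/24

Build the Lagrange basis polynomials:
L_0(x) = (x + 3)(x - 5) / [9] = (1/9)x^2 - (2/9)x - 5/3
L_1(x) = (x + 4)(x - 5) / [-8] = -(1/8)x^2 + (1/8)x + 5/2
L_2(x) = (x + 4)(x + 3) / [72] = (1/72)x^2 + (7/72)x + 1/6
q(x) = (-3)·L_0 + 2·L_1 + 3·L_2
Only the coefficient of x is needed; take it from each L_i and combine:
(-3)·(-2/9) + 2·(1/8) + 3·(7/72) = 29/24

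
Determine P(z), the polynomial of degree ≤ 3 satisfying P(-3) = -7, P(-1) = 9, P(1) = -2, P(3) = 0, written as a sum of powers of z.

P(z) = (5/6)z^3 - (7/8)z^2 - (19/3)z + 35/8

L_0(z) = (z + 1)(z - 1)(z - 3) / [-48] = -(1/48)z^3 + (1/16)z^2 + (1/48)z - 1/16
L_1(z) = (z + 3)(z - 1)(z - 3) / [16] = (1/16)z^3 - (1/16)z^2 - (9/16)z + 9/16
L_2(z) = (z + 3)(z + 1)(z - 3) / [-16] = -(1/16)z^3 - (1/16)z^2 + (9/16)z + 9/16
L_3(z) = (z + 3)(z + 1)(z - 1) / [48] = (1/48)z^3 + (1/16)z^2 - (1/48)z - 1/16
P(z) = (-7)·L_0 + 9·L_1 + (-2)·L_2 + 0·L_3
  (-7)·L_0(z) = (7/48)z^3 - (7/16)z^2 - (7/48)z + 7/16
  9·L_1(z) = (9/16)z^3 - (9/16)z^2 - (81/16)z + 81/16
  (-2)·L_2(z) = (1/8)z^3 + (1/8)z^2 - (9/8)z - 9/8
  0·L_3(z) = 0
Adding term by term: (5/6)z^3 - (7/8)z^2 - (19/3)z + 35/8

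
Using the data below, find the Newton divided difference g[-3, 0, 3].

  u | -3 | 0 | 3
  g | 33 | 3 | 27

g[-3,0] = (3 - 33) / (0 - (-3)) = -10
g[0,3] = (27 - 3) / (3 - 0) = 8
g[-3,0,3] = (8 - (-10)) / (3 - (-3)) = 3

3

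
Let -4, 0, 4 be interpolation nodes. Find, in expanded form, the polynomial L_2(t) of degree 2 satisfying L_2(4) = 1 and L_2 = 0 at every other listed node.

L_2(t) = (t + 4)t / [(8)·(4)]
       = (t^2 + 4t) / (32)

L_2(t) = (1/32)t^2 + (1/8)t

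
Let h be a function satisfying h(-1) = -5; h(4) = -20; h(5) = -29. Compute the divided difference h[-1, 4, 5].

h[-1,4] = (-20 - (-5)) / (4 - (-1)) = -3
h[4,5] = (-29 - (-20)) / (5 - 4) = -9
h[-1,4,5] = (-9 - (-3)) / (5 - (-1)) = -1

-1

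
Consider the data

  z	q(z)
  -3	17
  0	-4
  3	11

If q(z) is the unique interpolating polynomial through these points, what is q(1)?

L_0(1) = (1)·(-2)/[(-3)·(-6)] = -1/9
L_1(1) = (4)·(-2)/[(3)·(-3)] = 8/9
L_2(1) = (4)·(1)/[(6)·(3)] = 2/9
Sum: 17·(-1/9) + (-4)·(8/9) + 11·(2/9) = -3

-3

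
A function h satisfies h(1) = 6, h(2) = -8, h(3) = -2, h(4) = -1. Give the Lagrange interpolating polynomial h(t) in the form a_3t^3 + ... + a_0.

h(t) = -(25/6)t^3 + 35t^2 - (539/6)t + 65

Build the Lagrange basis polynomials:
L_0(t) = (t - 2)(t - 3)(t - 4) / [-6] = -(1/6)t^3 + (3/2)t^2 - (13/3)t + 4
L_1(t) = (t - 1)(t - 3)(t - 4) / [2] = (1/2)t^3 - 4t^2 + (19/2)t - 6
L_2(t) = (t - 1)(t - 2)(t - 4) / [-2] = -(1/2)t^3 + (7/2)t^2 - 7t + 4
L_3(t) = (t - 1)(t - 2)(t - 3) / [6] = (1/6)t^3 - t^2 + (11/6)t - 1
h(t) = 6·L_0 + (-8)·L_1 + (-2)·L_2 + (-1)·L_3
  6·L_0(t) = -t^3 + 9t^2 - 26t + 24
  (-8)·L_1(t) = -4t^3 + 32t^2 - 76t + 48
  (-2)·L_2(t) = t^3 - 7t^2 + 14t - 8
  (-1)·L_3(t) = -(1/6)t^3 + t^2 - (11/6)t + 1
Adding term by term: -(25/6)t^3 + 35t^2 - (539/6)t + 65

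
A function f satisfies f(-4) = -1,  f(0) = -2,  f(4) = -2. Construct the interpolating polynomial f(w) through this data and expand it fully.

Build the Lagrange basis polynomials:
L_0(w) = w(w - 4) / [32] = (1/32)w^2 - (1/8)w
L_1(w) = (w + 4)(w - 4) / [-16] = -(1/16)w^2 + 1
L_2(w) = (w + 4)w / [32] = (1/32)w^2 + (1/8)w
f(w) = (-1)·L_0 + (-2)·L_1 + (-2)·L_2
  (-1)·L_0(w) = -(1/32)w^2 + (1/8)w
  (-2)·L_1(w) = (1/8)w^2 - 2
  (-2)·L_2(w) = -(1/16)w^2 - (1/4)w
Adding term by term: (1/32)w^2 - (1/8)w - 2

f(w) = (1/32)w^2 - (1/8)w - 2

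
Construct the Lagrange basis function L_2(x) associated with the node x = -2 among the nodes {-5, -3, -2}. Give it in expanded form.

L_2(x) = (1/3)x^2 + (8/3)x + 5

L_2(x) = (x + 5)(x + 3) / [(3)·(1)]
       = (x^2 + 8x + 15) / (3)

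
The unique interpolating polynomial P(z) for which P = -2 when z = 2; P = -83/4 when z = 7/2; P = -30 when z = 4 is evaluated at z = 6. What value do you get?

-82

Evaluate each Lagrange basis at z = 6:
L_0(6) = (5/2)·(2)/[(-3/2)·(-2)] = 5/3
L_1(6) = (4)·(2)/[(3/2)·(-1/2)] = -32/3
L_2(6) = (4)·(5/2)/[(2)·(1/2)] = 10
Sum: (-2)·(5/3) + (-83/4)·(-32/3) + (-30)·(10) = -82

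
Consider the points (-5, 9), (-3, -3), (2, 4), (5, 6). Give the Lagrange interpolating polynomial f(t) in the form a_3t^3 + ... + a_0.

f(t) = -(193/1680)t^3 + (103/280)t^2 + (4321/1680)t - 95/56

Build the Lagrange basis polynomials:
L_0(t) = (t + 3)(t - 2)(t - 5) / [-140] = -(1/140)t^3 + (1/35)t^2 + (11/140)t - 3/14
L_1(t) = (t + 5)(t - 2)(t - 5) / [80] = (1/80)t^3 - (1/40)t^2 - (5/16)t + 5/8
L_2(t) = (t + 5)(t + 3)(t - 5) / [-105] = -(1/105)t^3 - (1/35)t^2 + (5/21)t + 5/7
L_3(t) = (t + 5)(t + 3)(t - 2) / [240] = (1/240)t^3 + (1/40)t^2 - (1/240)t - 1/8
f(t) = 9·L_0 + (-3)·L_1 + 4·L_2 + 6·L_3
  9·L_0(t) = -(9/140)t^3 + (9/35)t^2 + (99/140)t - 27/14
  (-3)·L_1(t) = -(3/80)t^3 + (3/40)t^2 + (15/16)t - 15/8
  4·L_2(t) = -(4/105)t^3 - (4/35)t^2 + (20/21)t + 20/7
  6·L_3(t) = (1/40)t^3 + (3/20)t^2 - (1/40)t - 3/4
Adding term by term: -(193/1680)t^3 + (103/280)t^2 + (4321/1680)t - 95/56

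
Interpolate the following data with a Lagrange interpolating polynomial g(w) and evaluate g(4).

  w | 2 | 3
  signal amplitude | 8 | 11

Evaluate each Lagrange basis at w = 4:
L_0(4) = (1)/[(-1)] = -1
L_1(4) = (2)/[(1)] = 2
Sum: 8·(-1) + 11·(2) = 14

14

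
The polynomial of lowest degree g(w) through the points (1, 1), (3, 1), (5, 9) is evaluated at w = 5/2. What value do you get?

1/4

Evaluate each Lagrange basis at w = 5/2:
L_0(5/2) = (-1/2)·(-5/2)/[(-2)·(-4)] = 5/32
L_1(5/2) = (3/2)·(-5/2)/[(2)·(-2)] = 15/16
L_2(5/2) = (3/2)·(-1/2)/[(4)·(2)] = -3/32
Sum: 1·(5/32) + 1·(15/16) + 9·(-3/32) = 1/4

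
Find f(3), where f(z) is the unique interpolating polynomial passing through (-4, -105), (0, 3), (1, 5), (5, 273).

63

Evaluate each Lagrange basis at z = 3:
L_0(3) = (3)·(2)·(-2)/[(-4)·(-5)·(-9)] = 1/15
L_1(3) = (7)·(2)·(-2)/[(4)·(-1)·(-5)] = -7/5
L_2(3) = (7)·(3)·(-2)/[(5)·(1)·(-4)] = 21/10
L_3(3) = (7)·(3)·(2)/[(9)·(5)·(4)] = 7/30
Sum: (-105)·(1/15) + 3·(-7/5) + 5·(21/10) + 273·(7/30) = 63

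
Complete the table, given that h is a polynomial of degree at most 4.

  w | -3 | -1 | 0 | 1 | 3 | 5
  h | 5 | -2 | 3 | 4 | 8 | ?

329/3

The 5 known values determine h uniquely (degree ≤ 4).
Evaluate each Lagrange basis at w = 5:
L_0(5) = (6)·(5)·(4)·(2)/[(-2)·(-3)·(-4)·(-6)] = 5/3
L_1(5) = (8)·(5)·(4)·(2)/[(2)·(-1)·(-2)·(-4)] = -20
L_2(5) = (8)·(6)·(4)·(2)/[(3)·(1)·(-1)·(-3)] = 128/3
L_3(5) = (8)·(6)·(5)·(2)/[(4)·(2)·(1)·(-2)] = -30
L_4(5) = (8)·(6)·(5)·(4)/[(6)·(4)·(3)·(2)] = 20/3
Sum: 5·(5/3) + (-2)·(-20) + 3·(128/3) + 4·(-30) + 8·(20/3) = 329/3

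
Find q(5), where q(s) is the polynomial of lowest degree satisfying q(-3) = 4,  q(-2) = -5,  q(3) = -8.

Evaluate each Lagrange basis at s = 5:
L_0(5) = (7)·(2)/[(-1)·(-6)] = 7/3
L_1(5) = (8)·(2)/[(1)·(-5)] = -16/5
L_2(5) = (8)·(7)/[(6)·(5)] = 28/15
Sum: 4·(7/3) + (-5)·(-16/5) + (-8)·(28/15) = 52/5

52/5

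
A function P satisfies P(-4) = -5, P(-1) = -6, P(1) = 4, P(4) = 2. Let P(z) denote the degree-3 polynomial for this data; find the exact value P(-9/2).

-307/960

Evaluate each Lagrange basis at z = -9/2:
L_0(-9/2) = (-7/2)·(-11/2)·(-17/2)/[(-3)·(-5)·(-8)] = 1309/960
L_1(-9/2) = (-1/2)·(-11/2)·(-17/2)/[(3)·(-2)·(-5)] = -187/240
L_2(-9/2) = (-1/2)·(-7/2)·(-17/2)/[(5)·(2)·(-3)] = 119/240
L_3(-9/2) = (-1/2)·(-7/2)·(-11/2)/[(8)·(5)·(3)] = -77/960
Sum: (-5)·(1309/960) + (-6)·(-187/240) + 4·(119/240) + 2·(-77/960) = -307/960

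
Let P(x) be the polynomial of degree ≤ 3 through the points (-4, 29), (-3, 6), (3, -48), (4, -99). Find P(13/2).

-2897/8

Using Newton's divided-difference form:
P[-4,-3] = (6 - 29) / (-3 - (-4)) = -23
P[-3,3] = (-48 - 6) / (3 - (-3)) = -9
P[3,4] = (-99 - (-48)) / (4 - 3) = -51
P[-4,-3,3] = (-9 - (-23)) / (3 - (-4)) = 2
P[-3,3,4] = (-51 - (-9)) / (4 - (-3)) = -6
P[-4,-3,3,4] = (-6 - 2) / (4 - (-4)) = -1
P(13/2) = 29 + (-23)·(21/2) + 2·(21/2)·(19/2) + (-1)·(21/2)·(19/2)·(7/2) = -2897/8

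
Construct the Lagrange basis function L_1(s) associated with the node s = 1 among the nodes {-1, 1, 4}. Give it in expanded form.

L_1(s) = (s + 1)(s - 4) / [(2)·(-3)]
       = (s^2 - 3s - 4) / (-6)

L_1(s) = -(1/6)s^2 + (1/2)s + 2/3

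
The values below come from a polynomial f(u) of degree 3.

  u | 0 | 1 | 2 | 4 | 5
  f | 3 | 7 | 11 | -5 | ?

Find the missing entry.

The 4 known values determine f uniquely (degree ≤ 3).
Evaluate each Lagrange basis at u = 5:
L_0(5) = (4)·(3)·(1)/[(-1)·(-2)·(-4)] = -3/2
L_1(5) = (5)·(3)·(1)/[(1)·(-1)·(-3)] = 5
L_2(5) = (5)·(4)·(1)/[(2)·(1)·(-2)] = -5
L_3(5) = (5)·(4)·(3)/[(4)·(3)·(2)] = 5/2
Sum: 3·(-3/2) + 7·(5) + 11·(-5) + (-5)·(5/2) = -37

-37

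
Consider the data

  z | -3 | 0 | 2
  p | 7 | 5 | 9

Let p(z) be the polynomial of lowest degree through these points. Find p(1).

97/15

Evaluate each Lagrange basis at z = 1:
L_0(1) = (1)·(-1)/[(-3)·(-5)] = -1/15
L_1(1) = (4)·(-1)/[(3)·(-2)] = 2/3
L_2(1) = (4)·(1)/[(5)·(2)] = 2/5
Sum: 7·(-1/15) + 5·(2/3) + 9·(2/5) = 97/15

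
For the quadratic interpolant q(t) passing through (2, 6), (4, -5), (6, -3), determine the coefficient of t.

-61/4

Build the Lagrange basis polynomials:
L_0(t) = (t - 4)(t - 6) / [8] = (1/8)t^2 - (5/4)t + 3
L_1(t) = (t - 2)(t - 6) / [-4] = -(1/4)t^2 + 2t - 3
L_2(t) = (t - 2)(t - 4) / [8] = (1/8)t^2 - (3/4)t + 1
q(t) = 6·L_0 + (-5)·L_1 + (-3)·L_2
Only the coefficient of t is needed; take it from each L_i and combine:
6·(-5/4) + (-5)·(2) + (-3)·(-3/4) = -61/4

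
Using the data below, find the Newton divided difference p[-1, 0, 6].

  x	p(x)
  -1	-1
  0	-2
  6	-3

5/42

p[-1,0] = (-2 - (-1)) / (0 - (-1)) = -1
p[0,6] = (-3 - (-2)) / (6 - 0) = -1/6
p[-1,0,6] = (-1/6 - (-1)) / (6 - (-1)) = 5/42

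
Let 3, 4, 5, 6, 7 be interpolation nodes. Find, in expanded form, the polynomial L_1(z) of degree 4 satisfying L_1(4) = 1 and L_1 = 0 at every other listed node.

L_1(z) = -(1/6)z^4 + (7/2)z^3 - (161/6)z^2 + (177/2)z - 105

L_1(z) = (z - 3)(z - 5)(z - 6)(z - 7) / [(1)·(-1)·(-2)·(-3)]
       = (z^4 - 21z^3 + 161z^2 - 531z + 630) / (-6)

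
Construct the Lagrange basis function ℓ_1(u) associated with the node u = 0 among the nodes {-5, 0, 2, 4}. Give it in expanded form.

ℓ_1(u) = (u + 5)(u - 2)(u - 4) / [(5)·(-2)·(-4)]
       = (u^3 - u^2 - 22u + 40) / (40)

ℓ_1(u) = (1/40)u^3 - (1/40)u^2 - (11/20)u + 1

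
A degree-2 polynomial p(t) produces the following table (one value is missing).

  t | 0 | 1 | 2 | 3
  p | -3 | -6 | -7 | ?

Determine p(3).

The 3 known values determine p uniquely (degree ≤ 2).
Evaluate each Lagrange basis at t = 3:
L_0(3) = (2)·(1)/[(-1)·(-2)] = 1
L_1(3) = (3)·(1)/[(1)·(-1)] = -3
L_2(3) = (3)·(2)/[(2)·(1)] = 3
Sum: (-3)·(1) + (-6)·(-3) + (-7)·(3) = -6

-6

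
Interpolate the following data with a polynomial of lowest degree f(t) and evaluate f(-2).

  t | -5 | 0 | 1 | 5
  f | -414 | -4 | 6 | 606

-24

Evaluate each Lagrange basis at t = -2:
L_0(-2) = (-2)·(-3)·(-7)/[(-5)·(-6)·(-10)] = 7/50
L_1(-2) = (3)·(-3)·(-7)/[(5)·(-1)·(-5)] = 63/25
L_2(-2) = (3)·(-2)·(-7)/[(6)·(1)·(-4)] = -7/4
L_3(-2) = (3)·(-2)·(-3)/[(10)·(5)·(4)] = 9/100
Sum: (-414)·(7/50) + (-4)·(63/25) + 6·(-7/4) + 606·(9/100) = -24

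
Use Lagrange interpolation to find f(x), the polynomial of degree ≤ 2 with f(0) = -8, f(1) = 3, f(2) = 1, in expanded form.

f(x) = -(13/2)x^2 + (35/2)x - 8

Build the Lagrange basis polynomials:
L_0(x) = (x - 1)(x - 2) / [2] = (1/2)x^2 - (3/2)x + 1
L_1(x) = x(x - 2) / [-1] = -x^2 + 2x
L_2(x) = x(x - 1) / [2] = (1/2)x^2 - (1/2)x
f(x) = (-8)·L_0 + 3·L_1 + 1·L_2
  (-8)·L_0(x) = -4x^2 + 12x - 8
  3·L_1(x) = -3x^2 + 6x
  1·L_2(x) = (1/2)x^2 - (1/2)x
Adding term by term: -(13/2)x^2 + (35/2)x - 8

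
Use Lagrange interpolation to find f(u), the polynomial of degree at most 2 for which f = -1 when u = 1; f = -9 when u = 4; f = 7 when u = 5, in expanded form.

Build the Lagrange basis polynomials:
L_0(u) = (u - 4)(u - 5) / [12] = (1/12)u^2 - (3/4)u + 5/3
L_1(u) = (u - 1)(u - 5) / [-3] = -(1/3)u^2 + 2u - 5/3
L_2(u) = (u - 1)(u - 4) / [4] = (1/4)u^2 - (5/4)u + 1
f(u) = (-1)·L_0 + (-9)·L_1 + 7·L_2
  (-1)·L_0(u) = -(1/12)u^2 + (3/4)u - 5/3
  (-9)·L_1(u) = 3u^2 - 18u + 15
  7·L_2(u) = (7/4)u^2 - (35/4)u + 7
Adding term by term: (14/3)u^2 - 26u + 61/3

f(u) = (14/3)u^2 - 26u + 61/3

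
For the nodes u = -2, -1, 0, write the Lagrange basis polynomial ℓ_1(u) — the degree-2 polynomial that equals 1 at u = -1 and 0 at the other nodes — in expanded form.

ℓ_1(u) = (u + 2)u / [(1)·(-1)]
       = (u^2 + 2u) / (-1)

ℓ_1(u) = -u^2 - 2u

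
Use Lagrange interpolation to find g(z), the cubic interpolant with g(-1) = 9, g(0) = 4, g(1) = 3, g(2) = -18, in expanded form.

g(z) = -4z^3 + 2z^2 + z + 4

L_0(z) = z(z - 1)(z - 2) / [-6] = -(1/6)z^3 + (1/2)z^2 - (1/3)z
L_1(z) = (z + 1)(z - 1)(z - 2) / [2] = (1/2)z^3 - z^2 - (1/2)z + 1
L_2(z) = (z + 1)z(z - 2) / [-2] = -(1/2)z^3 + (1/2)z^2 + z
L_3(z) = (z + 1)z(z - 1) / [6] = (1/6)z^3 - (1/6)z
g(z) = 9·L_0 + 4·L_1 + 3·L_2 + (-18)·L_3
  9·L_0(z) = -(3/2)z^3 + (9/2)z^2 - 3z
  4·L_1(z) = 2z^3 - 4z^2 - 2z + 4
  3·L_2(z) = -(3/2)z^3 + (3/2)z^2 + 3z
  (-18)·L_3(z) = -3z^3 + 3z
Adding term by term: -4z^3 + 2z^2 + z + 4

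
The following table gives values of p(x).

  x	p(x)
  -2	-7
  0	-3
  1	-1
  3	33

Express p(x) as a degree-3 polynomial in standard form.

p(x) = x^3 + x^2 - 3

Build the Lagrange basis polynomials:
L_0(x) = x(x - 1)(x - 3) / [-30] = -(1/30)x^3 + (2/15)x^2 - (1/10)x
L_1(x) = (x + 2)(x - 1)(x - 3) / [6] = (1/6)x^3 - (1/3)x^2 - (5/6)x + 1
L_2(x) = (x + 2)x(x - 3) / [-6] = -(1/6)x^3 + (1/6)x^2 + x
L_3(x) = (x + 2)x(x - 1) / [30] = (1/30)x^3 + (1/30)x^2 - (1/15)x
p(x) = (-7)·L_0 + (-3)·L_1 + (-1)·L_2 + 33·L_3
  (-7)·L_0(x) = (7/30)x^3 - (14/15)x^2 + (7/10)x
  (-3)·L_1(x) = -(1/2)x^3 + x^2 + (5/2)x - 3
  (-1)·L_2(x) = (1/6)x^3 - (1/6)x^2 - x
  33·L_3(x) = (11/10)x^3 + (11/10)x^2 - (11/5)x
Adding term by term: x^3 + x^2 - 3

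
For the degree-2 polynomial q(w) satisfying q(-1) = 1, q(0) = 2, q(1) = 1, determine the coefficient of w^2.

-1

The leading coefficient equals the top divided difference q[-1,0,1].
q[-1,0] = (2 - 1) / (0 - (-1)) = 1
q[0,1] = (1 - 2) / (1 - 0) = -1
q[-1,0,1] = (-1 - 1) / (1 - (-1)) = -1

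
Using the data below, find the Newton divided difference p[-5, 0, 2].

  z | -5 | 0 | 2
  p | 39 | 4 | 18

2

p[-5,0] = (4 - 39) / (0 - (-5)) = -7
p[0,2] = (18 - 4) / (2 - 0) = 7
p[-5,0,2] = (7 - (-7)) / (2 - (-5)) = 2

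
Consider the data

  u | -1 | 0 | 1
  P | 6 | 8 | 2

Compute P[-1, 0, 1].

P[-1,0] = (8 - 6) / (0 - (-1)) = 2
P[0,1] = (2 - 8) / (1 - 0) = -6
P[-1,0,1] = (-6 - 2) / (1 - (-1)) = -4

-4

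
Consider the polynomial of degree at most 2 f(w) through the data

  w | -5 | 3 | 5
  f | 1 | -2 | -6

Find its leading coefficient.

-13/80

The leading coefficient equals the top divided difference f[-5,3,5].
f[-5,3] = (-2 - 1) / (3 - (-5)) = -3/8
f[3,5] = (-6 - (-2)) / (5 - 3) = -2
f[-5,3,5] = (-2 - (-3/8)) / (5 - (-5)) = -13/80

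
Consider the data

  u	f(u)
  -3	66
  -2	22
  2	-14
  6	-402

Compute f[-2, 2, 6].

-11

f[-2,2] = (-14 - 22) / (2 - (-2)) = -9
f[2,6] = (-402 - (-14)) / (6 - 2) = -97
f[-2,2,6] = (-97 - (-9)) / (6 - (-2)) = -11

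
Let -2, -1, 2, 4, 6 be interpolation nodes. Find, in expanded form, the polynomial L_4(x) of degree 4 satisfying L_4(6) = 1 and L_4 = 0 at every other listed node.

L_4(x) = (x + 2)(x + 1)(x - 2)(x - 4) / [(8)·(7)·(4)·(2)]
       = (x^4 - 3x^3 - 8x^2 + 12x + 16) / (448)

L_4(x) = (1/448)x^4 - (3/448)x^3 - (1/56)x^2 + (3/112)x + 1/28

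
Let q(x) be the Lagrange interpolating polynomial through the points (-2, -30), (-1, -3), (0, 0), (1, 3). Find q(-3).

Evaluate each Lagrange basis at x = -3:
L_0(-3) = (-2)·(-3)·(-4)/[(-1)·(-2)·(-3)] = 4
L_1(-3) = (-1)·(-3)·(-4)/[(1)·(-1)·(-2)] = -6
L_2(-3) = (-1)·(-2)·(-4)/[(2)·(1)·(-1)] = 4
L_3(-3) = (-1)·(-2)·(-3)/[(3)·(2)·(1)] = -1
Sum: (-30)·(4) + (-3)·(-6) + 0 + 3·(-1) = -105

-105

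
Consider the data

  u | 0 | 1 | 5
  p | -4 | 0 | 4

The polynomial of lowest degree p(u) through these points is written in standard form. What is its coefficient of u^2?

-3/5

The leading coefficient equals the top divided difference p[0,1,5].
p[0,1] = (0 - (-4)) / (1 - 0) = 4
p[1,5] = (4 - 0) / (5 - 1) = 1
p[0,1,5] = (1 - 4) / (5 - 0) = -3/5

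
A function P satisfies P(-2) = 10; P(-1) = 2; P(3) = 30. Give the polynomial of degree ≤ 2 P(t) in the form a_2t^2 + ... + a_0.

P(t) = 3t^2 + t

Build the Lagrange basis polynomials:
L_0(t) = (t + 1)(t - 3) / [5] = (1/5)t^2 - (2/5)t - 3/5
L_1(t) = (t + 2)(t - 3) / [-4] = -(1/4)t^2 + (1/4)t + 3/2
L_2(t) = (t + 2)(t + 1) / [20] = (1/20)t^2 + (3/20)t + 1/10
P(t) = 10·L_0 + 2·L_1 + 30·L_2
  10·L_0(t) = 2t^2 - 4t - 6
  2·L_1(t) = -(1/2)t^2 + (1/2)t + 3
  30·L_2(t) = (3/2)t^2 + (9/2)t + 3
Adding term by term: 3t^2 + t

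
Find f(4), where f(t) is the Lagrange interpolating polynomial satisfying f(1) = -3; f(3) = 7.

12

Evaluate each Lagrange basis at t = 4:
L_0(4) = (1)/[(-2)] = -1/2
L_1(4) = (3)/[(2)] = 3/2
Sum: (-3)·(-1/2) + 7·(3/2) = 12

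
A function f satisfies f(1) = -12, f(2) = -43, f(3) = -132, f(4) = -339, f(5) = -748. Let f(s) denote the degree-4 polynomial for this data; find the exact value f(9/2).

-8193/16

Using Newton's divided-difference form:
f[1,2] = (-43 - (-12)) / (2 - 1) = -31
f[2,3] = (-132 - (-43)) / (3 - 2) = -89
f[3,4] = (-339 - (-132)) / (4 - 3) = -207
f[4,5] = (-748 - (-339)) / (5 - 4) = -409
f[1,2,3] = (-89 - (-31)) / (3 - 1) = -29
f[2,3,4] = (-207 - (-89)) / (4 - 2) = -59
f[3,4,5] = (-409 - (-207)) / (5 - 3) = -101
f[1,2,3,4] = (-59 - (-29)) / (4 - 1) = -10
f[2,3,4,5] = (-101 - (-59)) / (5 - 2) = -14
f[1,2,3,4,5] = (-14 - (-10)) / (5 - 1) = -1
f(9/2) = -12 + (-31)·(7/2) + (-29)·(7/2)·(5/2) + (-10)·(7/2)·(5/2)·(3/2) + (-1)·(7/2)·(5/2)·(3/2)·(1/2) = -8193/16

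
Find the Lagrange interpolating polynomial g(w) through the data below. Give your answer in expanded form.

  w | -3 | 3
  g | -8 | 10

Build the Lagrange basis polynomials:
L_0(w) = (w - 3) / [-6] = -(1/6)w + 1/2
L_1(w) = (w + 3) / [6] = (1/6)w + 1/2
g(w) = (-8)·L_0 + 10·L_1
  (-8)·L_0(w) = (4/3)w - 4
  10·L_1(w) = (5/3)w + 5
Adding term by term: 3w + 1

g(w) = 3w + 1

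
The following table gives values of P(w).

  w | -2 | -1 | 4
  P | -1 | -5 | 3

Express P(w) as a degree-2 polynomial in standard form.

Build the Lagrange basis polynomials:
L_0(w) = (w + 1)(w - 4) / [6] = (1/6)w^2 - (1/2)w - 2/3
L_1(w) = (w + 2)(w - 4) / [-5] = -(1/5)w^2 + (2/5)w + 8/5
L_2(w) = (w + 2)(w + 1) / [30] = (1/30)w^2 + (1/10)w + 1/15
P(w) = (-1)·L_0 + (-5)·L_1 + 3·L_2
  (-1)·L_0(w) = -(1/6)w^2 + (1/2)w + 2/3
  (-5)·L_1(w) = w^2 - 2w - 8
  3·L_2(w) = (1/10)w^2 + (3/10)w + 1/5
Adding term by term: (14/15)w^2 - (6/5)w - 107/15

P(w) = (14/15)w^2 - (6/5)w - 107/15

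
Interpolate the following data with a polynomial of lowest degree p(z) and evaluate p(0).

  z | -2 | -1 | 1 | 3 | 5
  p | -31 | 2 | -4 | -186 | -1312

Evaluate each Lagrange basis at z = 0:
L_0(0) = (1)·(-1)·(-3)·(-5)/[(-1)·(-3)·(-5)·(-7)] = -1/7
L_1(0) = (2)·(-1)·(-3)·(-5)/[(1)·(-2)·(-4)·(-6)] = 5/8
L_2(0) = (2)·(1)·(-3)·(-5)/[(3)·(2)·(-2)·(-4)] = 5/8
L_3(0) = (2)·(1)·(-1)·(-5)/[(5)·(4)·(2)·(-2)] = -1/8
L_4(0) = (2)·(1)·(-1)·(-3)/[(7)·(6)·(4)·(2)] = 1/56
Sum: (-31)·(-1/7) + 2·(5/8) + (-4)·(5/8) + (-186)·(-1/8) + (-1312)·(1/56) = 3

3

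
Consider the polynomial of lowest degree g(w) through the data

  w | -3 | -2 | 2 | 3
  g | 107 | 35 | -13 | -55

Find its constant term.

L_0(w) = (w + 2)(w - 2)(w - 3) / [-30] = -(1/30)w^3 + (1/10)w^2 + (2/15)w - 2/5
L_1(w) = (w + 3)(w - 2)(w - 3) / [20] = (1/20)w^3 - (1/10)w^2 - (9/20)w + 9/10
L_2(w) = (w + 3)(w + 2)(w - 3) / [-20] = -(1/20)w^3 - (1/10)w^2 + (9/20)w + 9/10
L_3(w) = (w + 3)(w + 2)(w - 2) / [30] = (1/30)w^3 + (1/10)w^2 - (2/15)w - 2/5
g(w) = 107·L_0 + 35·L_1 + (-13)·L_2 + (-55)·L_3
Only the constant term is needed; take it from each L_i and combine:
107·(-2/5) + 35·(9/10) + (-13)·(9/10) + (-55)·(-2/5) = -1

-1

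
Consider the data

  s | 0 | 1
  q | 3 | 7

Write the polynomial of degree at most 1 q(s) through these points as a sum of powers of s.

q(s) = 4s + 3

Build the Lagrange basis polynomials:
L_0(s) = (s - 1) / [-1] = -s + 1
L_1(s) = s / [1] = s
q(s) = 3·L_0 + 7·L_1
  3·L_0(s) = -3s + 3
  7·L_1(s) = 7s
Adding term by term: 4s + 3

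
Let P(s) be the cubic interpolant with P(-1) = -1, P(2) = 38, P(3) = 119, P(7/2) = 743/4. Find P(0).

2

Using Newton's divided-difference form:
P[-1,2] = (38 - (-1)) / (2 - (-1)) = 13
P[2,3] = (119 - 38) / (3 - 2) = 81
P[3,7/2] = (743/4 - 119) / (7/2 - 3) = 267/2
P[-1,2,3] = (81 - 13) / (3 - (-1)) = 17
P[2,3,7/2] = (267/2 - 81) / (7/2 - 2) = 35
P[-1,2,3,7/2] = (35 - 17) / (7/2 - (-1)) = 4
P(0) = -1 + 13·(1) + 17·(1)·(-2) + 4·(1)·(-2)·(-3) = 2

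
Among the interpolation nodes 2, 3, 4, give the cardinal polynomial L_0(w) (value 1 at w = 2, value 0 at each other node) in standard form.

L_0(w) = (w - 3)(w - 4) / [(-1)·(-2)]
       = (w^2 - 7w + 12) / (2)

L_0(w) = (1/2)w^2 - (7/2)w + 6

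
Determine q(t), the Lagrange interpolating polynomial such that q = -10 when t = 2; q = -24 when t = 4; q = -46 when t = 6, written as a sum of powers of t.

q(t) = -t^2 - t - 4

L_0(t) = (t - 4)(t - 6) / [8] = (1/8)t^2 - (5/4)t + 3
L_1(t) = (t - 2)(t - 6) / [-4] = -(1/4)t^2 + 2t - 3
L_2(t) = (t - 2)(t - 4) / [8] = (1/8)t^2 - (3/4)t + 1
q(t) = (-10)·L_0 + (-24)·L_1 + (-46)·L_2
  (-10)·L_0(t) = -(5/4)t^2 + (25/2)t - 30
  (-24)·L_1(t) = 6t^2 - 48t + 72
  (-46)·L_2(t) = -(23/4)t^2 + (69/2)t - 46
Adding term by term: -t^2 - t - 4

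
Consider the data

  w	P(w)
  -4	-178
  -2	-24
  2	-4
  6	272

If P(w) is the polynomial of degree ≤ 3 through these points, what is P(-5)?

-333

Using Newton's divided-difference form:
P[-4,-2] = (-24 - (-178)) / (-2 - (-4)) = 77
P[-2,2] = (-4 - (-24)) / (2 - (-2)) = 5
P[2,6] = (272 - (-4)) / (6 - 2) = 69
P[-4,-2,2] = (5 - 77) / (2 - (-4)) = -12
P[-2,2,6] = (69 - 5) / (6 - (-2)) = 8
P[-4,-2,2,6] = (8 - (-12)) / (6 - (-4)) = 2
P(-5) = -178 + 77·(-1) + (-12)·(-1)·(-3) + 2·(-1)·(-3)·(-7) = -333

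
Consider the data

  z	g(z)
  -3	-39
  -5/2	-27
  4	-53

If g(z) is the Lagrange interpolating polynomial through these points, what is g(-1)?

Evaluate each Lagrange basis at z = -1:
L_0(-1) = (3/2)·(-5)/[(-1/2)·(-7)] = -15/7
L_1(-1) = (2)·(-5)/[(1/2)·(-13/2)] = 40/13
L_2(-1) = (2)·(3/2)/[(7)·(13/2)] = 6/91
Sum: (-39)·(-15/7) + (-27)·(40/13) + (-53)·(6/91) = -3

-3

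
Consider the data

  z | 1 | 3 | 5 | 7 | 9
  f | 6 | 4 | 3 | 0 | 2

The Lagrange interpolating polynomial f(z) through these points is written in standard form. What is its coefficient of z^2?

L_0(z) = (z - 3)(z - 5)(z - 7)(z - 9) / [384] = (1/384)z^4 - (1/16)z^3 + (103/192)z^2 - (31/16)z + 315/128
L_1(z) = (z - 1)(z - 5)(z - 7)(z - 9) / [-96] = -(1/96)z^4 + (11/48)z^3 - (41/24)z^2 + (229/48)z - 105/32
L_2(z) = (z - 1)(z - 3)(z - 7)(z - 9) / [64] = (1/64)z^4 - (5/16)z^3 + (65/32)z^2 - (75/16)z + 189/64
L_3(z) = (z - 1)(z - 3)(z - 5)(z - 9) / [-96] = -(1/96)z^4 + (3/16)z^3 - (13/12)z^2 + (37/16)z - 45/32
L_4(z) = (z - 1)(z - 3)(z - 5)(z - 7) / [384] = (1/384)z^4 - (1/24)z^3 + (43/192)z^2 - (11/24)z + 35/128
f(z) = 6·L_0 + 4·L_1 + 3·L_2 + 0·L_3 + 2·L_4
Only the coefficient of z^2 is needed; take it from each L_i and combine:
6·(103/192) + 4·(-41/24) + 3·(65/32) + 0·(-13/12) + 2·(43/192) = 281/96

281/96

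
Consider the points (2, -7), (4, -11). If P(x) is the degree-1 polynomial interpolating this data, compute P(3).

-9

Evaluate each Lagrange basis at x = 3:
L_0(3) = (-1)/[(-2)] = 1/2
L_1(3) = (1)/[(2)] = 1/2
Sum: (-7)·(1/2) + (-11)·(1/2) = -9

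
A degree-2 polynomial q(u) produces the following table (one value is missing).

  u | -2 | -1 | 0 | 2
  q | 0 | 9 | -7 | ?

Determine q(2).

-114

The 3 known values determine q uniquely (degree ≤ 2).
Evaluate each Lagrange basis at u = 2:
L_0(2) = (3)·(2)/[(-1)·(-2)] = 3
L_1(2) = (4)·(2)/[(1)·(-1)] = -8
L_2(2) = (4)·(3)/[(2)·(1)] = 6
Sum: 0 + 9·(-8) + (-7)·(6) = -114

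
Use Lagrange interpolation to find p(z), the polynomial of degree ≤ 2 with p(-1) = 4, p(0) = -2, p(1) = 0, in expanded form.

L_0(z) = z(z - 1) / [2] = (1/2)z^2 - (1/2)z
L_1(z) = (z + 1)(z - 1) / [-1] = -z^2 + 1
L_2(z) = (z + 1)z / [2] = (1/2)z^2 + (1/2)z
p(z) = 4·L_0 + (-2)·L_1 + 0·L_2
  4·L_0(z) = 2z^2 - 2z
  (-2)·L_1(z) = 2z^2 - 2
  0·L_2(z) = 0
Adding term by term: 4z^2 - 2z - 2

p(z) = 4z^2 - 2z - 2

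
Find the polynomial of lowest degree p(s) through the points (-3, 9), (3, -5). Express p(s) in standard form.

p(s) = -(7/3)s + 2

L_0(s) = (s - 3) / [-6] = -(1/6)s + 1/2
L_1(s) = (s + 3) / [6] = (1/6)s + 1/2
p(s) = 9·L_0 + (-5)·L_1
  9·L_0(s) = -(3/2)s + 9/2
  (-5)·L_1(s) = -(5/6)s - 5/2
Adding term by term: -(7/3)s + 2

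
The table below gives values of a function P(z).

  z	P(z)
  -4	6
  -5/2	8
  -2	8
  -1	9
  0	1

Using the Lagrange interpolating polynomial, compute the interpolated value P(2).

-797/5

L_0(2) = (9/2)·(4)·(3)·(2)/[(-3/2)·(-2)·(-3)·(-4)] = 3
L_1(2) = (6)·(4)·(3)·(2)/[(3/2)·(-1/2)·(-3/2)·(-5/2)] = -256/5
L_2(2) = (6)·(9/2)·(3)·(2)/[(2)·(1/2)·(-1)·(-2)] = 81
L_3(2) = (6)·(9/2)·(4)·(2)/[(3)·(3/2)·(1)·(-1)] = -48
L_4(2) = (6)·(9/2)·(4)·(3)/[(4)·(5/2)·(2)·(1)] = 81/5
Sum: 6·(3) + 8·(-256/5) + 8·(81) + 9·(-48) + 1·(81/5) = -797/5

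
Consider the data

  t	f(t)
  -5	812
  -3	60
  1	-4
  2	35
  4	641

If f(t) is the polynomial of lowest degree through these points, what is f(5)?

1532

Using Newton's divided-difference form:
f[-5,-3] = (60 - 812) / (-3 - (-5)) = -376
f[-3,1] = (-4 - 60) / (1 - (-3)) = -16
f[1,2] = (35 - (-4)) / (2 - 1) = 39
f[2,4] = (641 - 35) / (4 - 2) = 303
f[-5,-3,1] = (-16 - (-376)) / (1 - (-5)) = 60
f[-3,1,2] = (39 - (-16)) / (2 - (-3)) = 11
f[1,2,4] = (303 - 39) / (4 - 1) = 88
f[-5,-3,1,2] = (11 - 60) / (2 - (-5)) = -7
f[-3,1,2,4] = (88 - 11) / (4 - (-3)) = 11
f[-5,-3,1,2,4] = (11 - (-7)) / (4 - (-5)) = 2
f(5) = 812 + (-376)·(10) + 60·(10)·(8) + (-7)·(10)·(8)·(4) + 2·(10)·(8)·(4)·(3) = 1532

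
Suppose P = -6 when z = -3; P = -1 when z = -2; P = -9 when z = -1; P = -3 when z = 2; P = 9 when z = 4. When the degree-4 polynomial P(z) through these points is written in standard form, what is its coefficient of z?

-617/210

L_0(z) = (z + 2)(z + 1)(z - 2)(z - 4) / [70] = (1/70)z^4 - (3/70)z^3 - (4/35)z^2 + (6/35)z + 8/35
L_1(z) = (z + 3)(z + 1)(z - 2)(z - 4) / [-24] = -(1/24)z^4 + (1/12)z^3 + (13/24)z^2 - (7/12)z - 1
L_2(z) = (z + 3)(z + 2)(z - 2)(z - 4) / [30] = (1/30)z^4 - (1/30)z^3 - (8/15)z^2 + (2/15)z + 8/5
L_3(z) = (z + 3)(z + 2)(z + 1)(z - 4) / [-120] = -(1/120)z^4 - (1/60)z^3 + (13/120)z^2 + (19/60)z + 1/5
L_4(z) = (z + 3)(z + 2)(z + 1)(z - 2) / [420] = (1/420)z^4 + (1/105)z^3 - (1/420)z^2 - (4/105)z - 1/35
P(z) = (-6)·L_0 + (-1)·L_1 + (-9)·L_2 + (-3)·L_3 + 9·L_4
Only the coefficient of z is needed; take it from each L_i and combine:
(-6)·(6/35) + (-1)·(-7/12) + (-9)·(2/15) + (-3)·(19/60) + 9·(-4/105) = -617/210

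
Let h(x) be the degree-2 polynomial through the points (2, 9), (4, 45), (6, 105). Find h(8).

189

Using Newton's divided-difference form:
h[2,4] = (45 - 9) / (4 - 2) = 18
h[4,6] = (105 - 45) / (6 - 4) = 30
h[2,4,6] = (30 - 18) / (6 - 2) = 3
h(8) = 9 + 18·(6) + 3·(6)·(4) = 189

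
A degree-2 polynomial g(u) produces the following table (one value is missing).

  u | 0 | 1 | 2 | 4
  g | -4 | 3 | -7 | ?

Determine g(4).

The 3 known values determine g uniquely (degree ≤ 2).
Evaluate each Lagrange basis at u = 4:
L_0(4) = (3)·(2)/[(-1)·(-2)] = 3
L_1(4) = (4)·(2)/[(1)·(-1)] = -8
L_2(4) = (4)·(3)/[(2)·(1)] = 6
Sum: (-4)·(3) + 3·(-8) + (-7)·(6) = -78

-78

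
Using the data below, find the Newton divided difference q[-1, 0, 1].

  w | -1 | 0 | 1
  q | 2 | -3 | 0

4

q[-1,0] = (-3 - 2) / (0 - (-1)) = -5
q[0,1] = (0 - (-3)) / (1 - 0) = 3
q[-1,0,1] = (3 - (-5)) / (1 - (-1)) = 4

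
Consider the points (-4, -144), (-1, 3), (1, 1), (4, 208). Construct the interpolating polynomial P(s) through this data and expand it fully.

Build the Lagrange basis polynomials:
L_0(s) = (s + 1)(s - 1)(s - 4) / [-120] = -(1/120)s^3 + (1/30)s^2 + (1/120)s - 1/30
L_1(s) = (s + 4)(s - 1)(s - 4) / [30] = (1/30)s^3 - (1/30)s^2 - (8/15)s + 8/15
L_2(s) = (s + 4)(s + 1)(s - 4) / [-30] = -(1/30)s^3 - (1/30)s^2 + (8/15)s + 8/15
L_3(s) = (s + 4)(s + 1)(s - 1) / [120] = (1/120)s^3 + (1/30)s^2 - (1/120)s - 1/30
P(s) = (-144)·L_0 + 3·L_1 + 1·L_2 + 208·L_3
  (-144)·L_0(s) = (6/5)s^3 - (24/5)s^2 - (6/5)s + 24/5
  3·L_1(s) = (1/10)s^3 - (1/10)s^2 - (8/5)s + 8/5
  1·L_2(s) = -(1/30)s^3 - (1/30)s^2 + (8/15)s + 8/15
  208·L_3(s) = (26/15)s^3 + (104/15)s^2 - (26/15)s - 104/15
Adding term by term: 3s^3 + 2s^2 - 4s

P(s) = 3s^3 + 2s^2 - 4s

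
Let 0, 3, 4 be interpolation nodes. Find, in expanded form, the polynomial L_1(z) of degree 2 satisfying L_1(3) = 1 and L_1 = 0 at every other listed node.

L_1(z) = z(z - 4) / [(3)·(-1)]
       = (z^2 - 4z) / (-3)

L_1(z) = -(1/3)z^2 + (4/3)z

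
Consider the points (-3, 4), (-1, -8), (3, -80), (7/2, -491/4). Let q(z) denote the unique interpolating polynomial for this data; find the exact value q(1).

Evaluate each Lagrange basis at z = 1:
L_0(1) = (2)·(-2)·(-5/2)/[(-2)·(-6)·(-13/2)] = -5/39
L_1(1) = (4)·(-2)·(-5/2)/[(2)·(-4)·(-9/2)] = 5/9
L_2(1) = (4)·(2)·(-5/2)/[(6)·(4)·(-1/2)] = 5/3
L_3(1) = (4)·(2)·(-2)/[(13/2)·(9/2)·(1/2)] = -128/117
Sum: 4·(-5/39) + (-8)·(5/9) + (-80)·(5/3) + (-491/4)·(-128/117) = -4

-4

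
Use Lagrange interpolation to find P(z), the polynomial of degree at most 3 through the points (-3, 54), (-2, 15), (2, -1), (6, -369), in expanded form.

L_0(z) = (z + 2)(z - 2)(z - 6) / [-45] = -(1/45)z^3 + (2/15)z^2 + (4/45)z - 8/15
L_1(z) = (z + 3)(z - 2)(z - 6) / [32] = (1/32)z^3 - (5/32)z^2 - (3/8)z + 9/8
L_2(z) = (z + 3)(z + 2)(z - 6) / [-80] = -(1/80)z^3 + (1/80)z^2 + (3/10)z + 9/20
L_3(z) = (z + 3)(z + 2)(z - 2) / [288] = (1/288)z^3 + (1/96)z^2 - (1/72)z - 1/24
P(z) = 54·L_0 + 15·L_1 + (-1)·L_2 + (-369)·L_3
  54·L_0(z) = -(6/5)z^3 + (36/5)z^2 + (24/5)z - 144/5
  15·L_1(z) = (15/32)z^3 - (75/32)z^2 - (45/8)z + 135/8
  (-1)·L_2(z) = (1/80)z^3 - (1/80)z^2 - (3/10)z - 9/20
  (-369)·L_3(z) = -(41/32)z^3 - (123/32)z^2 + (41/8)z + 123/8
Adding term by term: -2z^3 + z^2 + 4z + 3

P(z) = -2z^3 + z^2 + 4z + 3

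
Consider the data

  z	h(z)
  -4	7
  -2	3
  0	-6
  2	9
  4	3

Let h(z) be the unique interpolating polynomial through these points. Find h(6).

-143

Using Newton's divided-difference form:
h[-4,-2] = (3 - 7) / (-2 - (-4)) = -2
h[-2,0] = (-6 - 3) / (0 - (-2)) = -9/2
h[0,2] = (9 - (-6)) / (2 - 0) = 15/2
h[2,4] = (3 - 9) / (4 - 2) = -3
h[-4,-2,0] = (-9/2 - (-2)) / (0 - (-4)) = -5/8
h[-2,0,2] = (15/2 - (-9/2)) / (2 - (-2)) = 3
h[0,2,4] = (-3 - 15/2) / (4 - 0) = -21/8
h[-4,-2,0,2] = (3 - (-5/8)) / (2 - (-4)) = 29/48
h[-2,0,2,4] = (-21/8 - 3) / (4 - (-2)) = -15/16
h[-4,-2,0,2,4] = (-15/16 - 29/48) / (4 - (-4)) = -37/192
h(6) = 7 + (-2)·(10) + (-5/8)·(10)·(8) + (29/48)·(10)·(8)·(6) + (-37/192)·(10)·(8)·(6)·(4) = -143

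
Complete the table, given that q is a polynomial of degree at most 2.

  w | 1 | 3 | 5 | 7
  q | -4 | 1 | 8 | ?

The 3 known values determine q uniquely (degree ≤ 2).
L_0(7) = (4)·(2)/[(-2)·(-4)] = 1
L_1(7) = (6)·(2)/[(2)·(-2)] = -3
L_2(7) = (6)·(4)/[(4)·(2)] = 3
Sum: (-4)·(1) + 1·(-3) + 8·(3) = 17

17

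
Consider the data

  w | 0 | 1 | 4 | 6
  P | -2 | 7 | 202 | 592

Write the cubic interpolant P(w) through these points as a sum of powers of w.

P(w) = 2w^3 + 4w^2 + 3w - 2

Build the Lagrange basis polynomials:
L_0(w) = (w - 1)(w - 4)(w - 6) / [-24] = -(1/24)w^3 + (11/24)w^2 - (17/12)w + 1
L_1(w) = w(w - 4)(w - 6) / [15] = (1/15)w^3 - (2/3)w^2 + (8/5)w
L_2(w) = w(w - 1)(w - 6) / [-24] = -(1/24)w^3 + (7/24)w^2 - (1/4)w
L_3(w) = w(w - 1)(w - 4) / [60] = (1/60)w^3 - (1/12)w^2 + (1/15)w
P(w) = (-2)·L_0 + 7·L_1 + 202·L_2 + 592·L_3
  (-2)·L_0(w) = (1/12)w^3 - (11/12)w^2 + (17/6)w - 2
  7·L_1(w) = (7/15)w^3 - (14/3)w^2 + (56/5)w
  202·L_2(w) = -(101/12)w^3 + (707/12)w^2 - (101/2)w
  592·L_3(w) = (148/15)w^3 - (148/3)w^2 + (592/15)w
Adding term by term: 2w^3 + 4w^2 + 3w - 2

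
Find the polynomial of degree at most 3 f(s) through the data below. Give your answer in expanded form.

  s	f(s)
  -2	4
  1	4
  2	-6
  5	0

Newton's divided differences:
f[-2,1] = (4 - 4) / (1 - (-2)) = 0
f[1,2] = (-6 - 4) / (2 - 1) = -10
f[2,5] = (0 - (-6)) / (5 - 2) = 2
f[-2,1,2] = (-10 - 0) / (2 - (-2)) = -5/2
f[1,2,5] = (2 - (-10)) / (5 - 1) = 3
f[-2,1,2,5] = (3 - (-5/2)) / (5 - (-2)) = 11/14
f(s) = 4 + (-5/2)·(s + 2)(s - 1) + (11/14)·(s + 2)(s - 1)(s - 2)
Expanding: f(s) = (11/14)s^3 - (23/7)s^2 - (79/14)s + 85/7

f(s) = (11/14)s^3 - (23/7)s^2 - (79/14)s + 85/7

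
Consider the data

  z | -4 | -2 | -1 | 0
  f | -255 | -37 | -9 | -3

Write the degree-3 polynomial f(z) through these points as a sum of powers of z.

Newton's divided differences:
f[-4,-2] = (-37 - (-255)) / (-2 - (-4)) = 109
f[-2,-1] = (-9 - (-37)) / (-1 - (-2)) = 28
f[-1,0] = (-3 - (-9)) / (0 - (-1)) = 6
f[-4,-2,-1] = (28 - 109) / (-1 - (-4)) = -27
f[-2,-1,0] = (6 - 28) / (0 - (-2)) = -11
f[-4,-2,-1,0] = (-11 - (-27)) / (0 - (-4)) = 4
f(z) = -255 + 109·(z + 4) + (-27)·(z + 4)(z + 2) + 4·(z + 4)(z + 2)(z + 1)
Expanding: f(z) = 4z^3 + z^2 + 3z - 3

f(z) = 4z^3 + z^2 + 3z - 3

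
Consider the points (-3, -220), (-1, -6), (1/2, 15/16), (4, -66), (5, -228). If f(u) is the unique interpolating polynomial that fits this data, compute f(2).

Evaluate each Lagrange basis at u = 2:
L_0(2) = (3)·(3/2)·(-2)·(-3)/[(-2)·(-7/2)·(-7)·(-8)] = 27/392
L_1(2) = (5)·(3/2)·(-2)·(-3)/[(2)·(-3/2)·(-5)·(-6)] = -1/2
L_2(2) = (5)·(3)·(-2)·(-3)/[(7/2)·(3/2)·(-7/2)·(-9/2)] = 160/147
L_3(2) = (5)·(3)·(3/2)·(-3)/[(7)·(5)·(7/2)·(-1)] = 27/49
L_4(2) = (5)·(3)·(3/2)·(-2)/[(8)·(6)·(9/2)·(1)] = -5/24
Sum: (-220)·(27/392) + (-6)·(-1/2) + 15/16·(160/147) + (-66)·(27/49) + (-228)·(-5/24) = 0

0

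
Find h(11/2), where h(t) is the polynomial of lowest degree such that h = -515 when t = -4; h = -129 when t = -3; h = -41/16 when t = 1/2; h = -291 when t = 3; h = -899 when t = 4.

Using Newton's divided-difference form:
h[-4,-3] = (-129 - (-515)) / (-3 - (-4)) = 386
h[-3,1/2] = (-41/16 - (-129)) / (1/2 - (-3)) = 289/8
h[1/2,3] = (-291 - (-41/16)) / (3 - 1/2) = -923/8
h[3,4] = (-899 - (-291)) / (4 - 3) = -608
h[-4,-3,1/2] = (289/8 - 386) / (1/2 - (-4)) = -311/4
h[-3,1/2,3] = (-923/8 - 289/8) / (3 - (-3)) = -101/4
h[1/2,3,4] = (-608 - (-923/8)) / (4 - 1/2) = -563/4
h[-4,-3,1/2,3] = (-101/4 - (-311/4)) / (3 - (-4)) = 15/2
h[-3,1/2,3,4] = (-563/4 - (-101/4)) / (4 - (-3)) = -33/2
h[-4,-3,1/2,3,4] = (-33/2 - 15/2) / (4 - (-4)) = -3
h(11/2) = -515 + 386·(19/2) + (-311/4)·(19/2)·(17/2) + (15/2)·(19/2)·(17/2)·(5) + (-3)·(19/2)·(17/2)·(5)·(5/2) = -50021/16

-50021/16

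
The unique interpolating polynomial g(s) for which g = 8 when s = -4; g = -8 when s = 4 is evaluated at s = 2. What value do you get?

-4

L_0(2) = (-2)/[(-8)] = 1/4
L_1(2) = (6)/[(8)] = 3/4
Sum: 8·(1/4) + (-8)·(3/4) = -4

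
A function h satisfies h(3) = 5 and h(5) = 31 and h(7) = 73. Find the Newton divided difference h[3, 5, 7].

h[3,5] = (31 - 5) / (5 - 3) = 13
h[5,7] = (73 - 31) / (7 - 5) = 21
h[3,5,7] = (21 - 13) / (7 - 3) = 2

2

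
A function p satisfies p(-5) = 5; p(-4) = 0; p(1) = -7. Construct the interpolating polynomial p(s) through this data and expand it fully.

Newton's divided differences:
p[-5,-4] = (0 - 5) / (-4 - (-5)) = -5
p[-4,1] = (-7 - 0) / (1 - (-4)) = -7/5
p[-5,-4,1] = (-7/5 - (-5)) / (1 - (-5)) = 3/5
p(s) = 5 + (-5)·(s + 5) + (3/5)·(s + 5)(s + 4)
Expanding: p(s) = (3/5)s^2 + (2/5)s - 8

p(s) = (3/5)s^2 + (2/5)s - 8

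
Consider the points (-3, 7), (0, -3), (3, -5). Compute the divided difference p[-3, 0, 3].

p[-3,0] = (-3 - 7) / (0 - (-3)) = -10/3
p[0,3] = (-5 - (-3)) / (3 - 0) = -2/3
p[-3,0,3] = (-2/3 - (-10/3)) / (3 - (-3)) = 4/9

4/9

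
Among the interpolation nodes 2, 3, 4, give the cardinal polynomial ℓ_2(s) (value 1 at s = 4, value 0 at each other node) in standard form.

ℓ_2(s) = (1/2)s^2 - (5/2)s + 3

ℓ_2(s) = (s - 2)(s - 3) / [(2)·(1)]
       = (s^2 - 5s + 6) / (2)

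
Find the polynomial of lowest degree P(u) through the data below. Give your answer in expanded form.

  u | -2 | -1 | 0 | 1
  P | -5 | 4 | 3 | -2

Build the Lagrange basis polynomials:
L_0(u) = (u + 1)u(u - 1) / [-6] = -(1/6)u^3 + (1/6)u
L_1(u) = (u + 2)u(u - 1) / [2] = (1/2)u^3 + (1/2)u^2 - u
L_2(u) = (u + 2)(u + 1)(u - 1) / [-2] = -(1/2)u^3 - u^2 + (1/2)u + 1
L_3(u) = (u + 2)(u + 1)u / [6] = (1/6)u^3 + (1/2)u^2 + (1/3)u
P(u) = (-5)·L_0 + 4·L_1 + 3·L_2 + (-2)·L_3
  (-5)·L_0(u) = (5/6)u^3 - (5/6)u
  4·L_1(u) = 2u^3 + 2u^2 - 4u
  3·L_2(u) = -(3/2)u^3 - 3u^2 + (3/2)u + 3
  (-2)·L_3(u) = -(1/3)u^3 - u^2 - (2/3)u
Adding term by term: u^3 - 2u^2 - 4u + 3

P(u) = u^3 - 2u^2 - 4u + 3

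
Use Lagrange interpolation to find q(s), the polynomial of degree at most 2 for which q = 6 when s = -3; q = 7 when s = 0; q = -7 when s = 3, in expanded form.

L_0(s) = s(s - 3) / [18] = (1/18)s^2 - (1/6)s
L_1(s) = (s + 3)(s - 3) / [-9] = -(1/9)s^2 + 1
L_2(s) = (s + 3)s / [18] = (1/18)s^2 + (1/6)s
q(s) = 6·L_0 + 7·L_1 + (-7)·L_2
  6·L_0(s) = (1/3)s^2 - s
  7·L_1(s) = -(7/9)s^2 + 7
  (-7)·L_2(s) = -(7/18)s^2 - (7/6)s
Adding term by term: -(5/6)s^2 - (13/6)s + 7

q(s) = -(5/6)s^2 - (13/6)s + 7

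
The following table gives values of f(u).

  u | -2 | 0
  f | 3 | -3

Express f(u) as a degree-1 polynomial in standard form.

f(u) = -3u - 3

Build the Lagrange basis polynomials:
L_0(u) = u / [-2] = -(1/2)u
L_1(u) = (u + 2) / [2] = (1/2)u + 1
f(u) = 3·L_0 + (-3)·L_1
  3·L_0(u) = -(3/2)u
  (-3)·L_1(u) = -(3/2)u - 3
Adding term by term: -3u - 3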